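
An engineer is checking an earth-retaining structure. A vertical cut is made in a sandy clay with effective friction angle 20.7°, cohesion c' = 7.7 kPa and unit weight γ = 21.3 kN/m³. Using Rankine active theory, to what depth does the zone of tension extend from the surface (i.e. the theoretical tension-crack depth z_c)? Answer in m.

1.05 m

K_a = tan²(45° − 20.7°/2) = 0.4777; √K_a = 0.6911.
The active pressure is zero where K_a γ z = 2c√K_a, so z_c = 2c/(γ√K_a) = 2×7.7/(21.3×0.6911) = 1.046 m.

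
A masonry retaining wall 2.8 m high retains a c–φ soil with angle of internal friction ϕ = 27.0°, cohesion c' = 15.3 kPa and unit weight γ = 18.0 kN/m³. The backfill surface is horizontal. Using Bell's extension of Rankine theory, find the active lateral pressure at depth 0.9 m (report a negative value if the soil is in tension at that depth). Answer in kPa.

-12.7 kPa

K_a = (1 − sin φ)/(1 + sin φ) = 0.3755.
σ_a = K_a γ z − 2c√K_a = 0.3755×18.0×0.9 − 2×15.3×0.6128 = -12.67 kPa.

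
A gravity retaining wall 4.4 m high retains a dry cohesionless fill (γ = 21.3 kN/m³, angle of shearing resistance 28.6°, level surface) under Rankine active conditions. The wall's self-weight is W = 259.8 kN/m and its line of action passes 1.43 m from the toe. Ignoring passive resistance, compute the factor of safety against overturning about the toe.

3.48

K_a = tan²(45° − 28.6°/2) = 0.3525.
P_a = ½K_aγH² = 0.5×0.3525×21.3×4.4² = 72.69 kN/m, acting at H/3 = 1.467 m above the base.
Overturning moment M_o = P_a × H/3 = 72.69 × 1.467 = 106.6.
Resisting moment M_r = W × 1.43 = 259.8 × 1.43 = 371.5.
FS_overturning = M_r/M_o = 371.5/106.6 = 3.485.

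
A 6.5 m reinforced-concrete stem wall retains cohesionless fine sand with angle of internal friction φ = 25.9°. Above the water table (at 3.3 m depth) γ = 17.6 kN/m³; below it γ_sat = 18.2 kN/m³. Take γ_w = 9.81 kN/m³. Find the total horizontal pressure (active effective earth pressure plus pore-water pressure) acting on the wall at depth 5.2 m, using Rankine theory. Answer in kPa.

K_a = (1 − sin φ)/(1 + sin φ) = 0.3920.
γ' = 18.2 − 9.81 = 8.390 kN/m³.
Effective vertical stress at 5.2 m: σ'_v = 17.6×3.3 + 8.390×1.90 = 74.02 kPa.
σ'_h = K_a σ'_v = 0.3920 × 74.02 = 29.01 kPa; u = γ_w × 1.90 = 18.64 kPa.
Total σ_h = 29.01 + 18.64 = 47.65 kPa.

47.7 kPa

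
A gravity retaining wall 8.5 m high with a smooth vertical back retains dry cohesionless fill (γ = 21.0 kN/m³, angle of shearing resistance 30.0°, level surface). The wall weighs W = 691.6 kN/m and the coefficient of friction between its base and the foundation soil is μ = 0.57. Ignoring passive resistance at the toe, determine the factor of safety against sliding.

K_a = tan²(45° − 30.0°/2) = 0.3333.
P_a = ½K_aγH² = 0.5×0.3333×21.0×8.5² = 252.9 kN/m, acting at H/3 = 2.833 m above the base.
FS_sliding = μW / P_a = 0.57×691.6 / 252.9 = 1.559.

1.56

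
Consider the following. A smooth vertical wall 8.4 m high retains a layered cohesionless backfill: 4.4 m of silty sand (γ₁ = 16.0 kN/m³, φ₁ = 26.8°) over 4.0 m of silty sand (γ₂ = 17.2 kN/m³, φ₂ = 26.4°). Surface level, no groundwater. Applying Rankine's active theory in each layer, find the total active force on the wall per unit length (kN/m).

220 kN/m

K_a1 = tan²(45°−26.8°/2) = 0.3785; K_a2 = tan²(45°−26.4°/2) = 0.3844.
Layer 1: σ at base = K_a1 γ₁ h₁ = 26.64 kPa; P₁ = ½×26.64×4.4 = 58.62.
Layer 2: σ_v at top = γ₁h₁ = 70.40; σ_h top = K_a2×70.40 = 27.06; σ_h base = K_a2×(70.40+17.2×4.0) = 53.51.
P₂ = ½(27.06+53.51)×4.0 = 161.2. Total P_a = 58.62+161.2 = 219.8 kN/m.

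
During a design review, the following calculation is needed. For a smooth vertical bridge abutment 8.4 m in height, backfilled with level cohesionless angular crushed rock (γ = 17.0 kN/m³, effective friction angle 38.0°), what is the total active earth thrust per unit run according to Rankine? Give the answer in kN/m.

K_a = tan²(45° − φ/2) = 0.2379.
P_a = ½ K_a γ H² = 0.5 × 0.2379 × 17.0 × 8.4² = 142.7 kN/m.

143 kN/m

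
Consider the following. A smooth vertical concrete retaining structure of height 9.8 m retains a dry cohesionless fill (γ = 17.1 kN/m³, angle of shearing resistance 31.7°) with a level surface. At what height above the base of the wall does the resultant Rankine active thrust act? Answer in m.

K_a = 0.3111.
The pressure distribution is triangular, so the resultant acts at H/3 above the base = 9.8/3 = 3.267 m.

3.27 m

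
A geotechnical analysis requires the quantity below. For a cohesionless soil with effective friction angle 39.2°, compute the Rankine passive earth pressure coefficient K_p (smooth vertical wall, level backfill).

K_p = (1 + sin φ)/(1 − sin φ) = tan²(45° + 39.2°/2) = 4.435.

4.44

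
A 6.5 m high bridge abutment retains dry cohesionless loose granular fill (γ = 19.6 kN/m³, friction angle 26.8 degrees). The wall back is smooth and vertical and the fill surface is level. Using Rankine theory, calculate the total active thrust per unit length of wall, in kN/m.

K_a = tan²(45° − φ/2) = 0.3785.
P_a = ½ K_a γ H² = 0.5 × 0.3785 × 19.6 × 6.5² = 156.7 kN/m.

157 kN/m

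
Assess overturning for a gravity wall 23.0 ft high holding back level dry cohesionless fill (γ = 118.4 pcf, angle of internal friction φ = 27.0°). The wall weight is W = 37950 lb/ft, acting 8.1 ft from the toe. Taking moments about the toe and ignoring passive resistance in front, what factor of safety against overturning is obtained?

3.41

K_a = tan²(45° − 27.0°/2) = 0.3755.
P_a = ½K_aγH² = 0.5×0.3755×118.4×23.0² = 11760 lb/ft, acting at H/3 = 7.667 ft above the base.
Overturning moment M_o = P_a × H/3 = 11760 × 7.667 = 90160.
Resisting moment M_r = W × 8.1 = 37950 × 8.1 = 307400.
FS_overturning = M_r/M_o = 307400/90160 = 3.409.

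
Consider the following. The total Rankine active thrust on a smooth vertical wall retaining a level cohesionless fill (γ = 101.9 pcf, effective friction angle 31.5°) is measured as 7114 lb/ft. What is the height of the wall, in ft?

K_a = 0.3136. P_a = ½ K_a γ H² ⇒ H = √(2P_a/(K_a γ)).
H = √(2×7114/(0.3136×101.9)) = 21.10 ft.

21.1 ft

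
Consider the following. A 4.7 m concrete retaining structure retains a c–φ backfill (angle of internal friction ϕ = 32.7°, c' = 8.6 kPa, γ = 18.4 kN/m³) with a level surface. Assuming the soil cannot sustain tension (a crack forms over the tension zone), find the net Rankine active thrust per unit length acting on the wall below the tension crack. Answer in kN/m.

K_a = 0.2985; √K_a = 0.5464.
Tension-crack depth z_c = 2c/(γ√K_a) = 2×8.6/(18.4×0.5464) = 1.711 m.
σ_a at base = K_a γ H − 2c√K_a = 0.2985×18.4×4.7 − 2×8.6×0.5464 = 16.42 kPa.
P_a = ½ × 16.42 × (H − z_c) = 0.5×16.42×2.989 = 24.54 kN/m.

24.5 kN/m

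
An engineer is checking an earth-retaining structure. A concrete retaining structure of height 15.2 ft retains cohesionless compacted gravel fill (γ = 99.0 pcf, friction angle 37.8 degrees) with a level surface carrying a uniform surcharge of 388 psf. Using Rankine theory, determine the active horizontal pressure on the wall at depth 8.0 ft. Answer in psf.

283 psf

K_a = (1 − sin φ)/(1 + sin φ) = 0.2400.
σ_v = γz + q = 99.0 × 8.0 + 388 = 1180 psf.
σ_h = K_a σ_v = 0.2400 × 1180 = 283.2 psf.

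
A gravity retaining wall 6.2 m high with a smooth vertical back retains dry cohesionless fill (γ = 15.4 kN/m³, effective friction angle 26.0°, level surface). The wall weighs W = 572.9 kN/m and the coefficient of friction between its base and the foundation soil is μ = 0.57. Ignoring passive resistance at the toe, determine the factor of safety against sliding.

K_a = tan²(45° − 26.0°/2) = 0.3905.
P_a = ½K_aγH² = 0.5×0.3905×15.4×6.2² = 115.6 kN/m, acting at H/3 = 2.067 m above the base.
FS_sliding = μW / P_a = 0.57×572.9 / 115.6 = 2.826.

2.83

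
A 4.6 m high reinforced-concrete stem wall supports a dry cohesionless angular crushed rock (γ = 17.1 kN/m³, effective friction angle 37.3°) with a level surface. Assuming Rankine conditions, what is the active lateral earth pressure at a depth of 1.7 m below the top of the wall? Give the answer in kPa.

K_a = (1 − sin φ)/(1 + sin φ) = 0.2453.
σ_h = K_a γ z = 0.2453 × 17.1 × 1.7 = 7.132 kPa.

7.13 kPa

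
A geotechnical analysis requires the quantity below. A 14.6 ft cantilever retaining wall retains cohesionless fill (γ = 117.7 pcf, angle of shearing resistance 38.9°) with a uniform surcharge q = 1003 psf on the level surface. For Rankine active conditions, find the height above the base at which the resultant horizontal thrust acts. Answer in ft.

K_a = 0.2285.
Triangular part P₁ = ½K_aγH² = 2867 at H/3 = 4.867 ft; rectangular part P₂ = K_a q H = 3347 at H/2 = 7.300 ft.
ȳ = (P₁·4.867 + P₂·7.300)/(P₁+P₂) = 6.177 ft.

6.18 ft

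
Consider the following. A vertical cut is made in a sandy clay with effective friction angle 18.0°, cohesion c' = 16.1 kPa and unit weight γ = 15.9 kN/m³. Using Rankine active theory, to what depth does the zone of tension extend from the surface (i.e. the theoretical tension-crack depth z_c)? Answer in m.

K_a = tan²(45° − 18.0°/2) = 0.5279; √K_a = 0.7265.
The active pressure is zero where K_a γ z = 2c√K_a, so z_c = 2c/(γ√K_a) = 2×16.1/(15.9×0.7265) = 2.787 m.

2.79 m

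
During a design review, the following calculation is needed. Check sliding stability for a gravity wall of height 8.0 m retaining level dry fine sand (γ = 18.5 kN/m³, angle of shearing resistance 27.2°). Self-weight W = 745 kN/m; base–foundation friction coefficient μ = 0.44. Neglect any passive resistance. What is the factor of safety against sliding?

K_a = tan²(45° − 27.2°/2) = 0.3726.
P_a = ½K_aγH² = 0.5×0.3726×18.5×8.0² = 220.6 kN/m, acting at H/3 = 2.667 m above the base.
FS_sliding = μW / P_a = 0.44×745 / 220.6 = 1.486.

1.49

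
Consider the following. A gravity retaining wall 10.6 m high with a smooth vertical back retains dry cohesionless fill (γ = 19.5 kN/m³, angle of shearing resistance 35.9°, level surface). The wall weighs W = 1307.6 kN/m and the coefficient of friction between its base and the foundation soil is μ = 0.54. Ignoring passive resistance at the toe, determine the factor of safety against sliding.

2.47

K_a = tan²(45° − 35.9°/2) = 0.2607.
P_a = ½K_aγH² = 0.5×0.2607×19.5×10.6² = 285.6 kN/m, acting at H/3 = 3.533 m above the base.
FS_sliding = μW / P_a = 0.54×1307.6 / 285.6 = 2.472.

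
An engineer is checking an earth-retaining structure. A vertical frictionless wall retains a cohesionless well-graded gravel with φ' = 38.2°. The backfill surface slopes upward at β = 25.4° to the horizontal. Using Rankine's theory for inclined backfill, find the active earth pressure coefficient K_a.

K_a = cos β · (cos β − √(cos²β − cos²φ)) / (cos β + √(cos²β − cos²φ)).
cos β = 0.9033, cos φ = 0.7859, √(cos²β − cos²φ) = 0.4455.
K_a = 0.9033 × (0.9033 − 0.4455)/(0.9033 + 0.4455) = 0.3066.

0.307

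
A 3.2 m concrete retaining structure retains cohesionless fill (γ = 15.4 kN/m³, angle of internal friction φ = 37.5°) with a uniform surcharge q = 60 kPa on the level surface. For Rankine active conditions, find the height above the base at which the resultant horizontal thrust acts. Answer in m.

K_a = 0.2432.
Triangular part P₁ = ½K_aγH² = 19.18 at H/3 = 1.067 m; rectangular part P₂ = K_a q H = 46.69 at H/2 = 1.600 m.
ȳ = (P₁·1.067 + P₂·1.600)/(P₁+P₂) = 1.445 m.

1.44 m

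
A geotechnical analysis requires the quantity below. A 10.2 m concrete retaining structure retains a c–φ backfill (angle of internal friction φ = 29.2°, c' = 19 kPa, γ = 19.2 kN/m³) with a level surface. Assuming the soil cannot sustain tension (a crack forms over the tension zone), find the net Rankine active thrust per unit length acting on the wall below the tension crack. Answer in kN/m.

K_a = 0.3442; √K_a = 0.5867.
Tension-crack depth z_c = 2c/(γ√K_a) = 2×19/(19.2×0.5867) = 3.373 m.
σ_a at base = K_a γ H − 2c√K_a = 0.3442×19.2×10.2 − 2×19×0.5867 = 45.12 kPa.
P_a = ½ × 45.12 × (H − z_c) = 0.5×45.12×6.827 = 154.0 kN/m.

154 kN/m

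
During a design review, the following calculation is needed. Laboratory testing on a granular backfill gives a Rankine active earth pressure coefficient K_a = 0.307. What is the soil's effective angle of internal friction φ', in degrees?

K_a = tan²(45° − φ/2) ⇒ 45° − φ/2 = arctan(√0.307) = 28.99°.
φ = 2(45° − 28.99°) = 32.02°.

32.0°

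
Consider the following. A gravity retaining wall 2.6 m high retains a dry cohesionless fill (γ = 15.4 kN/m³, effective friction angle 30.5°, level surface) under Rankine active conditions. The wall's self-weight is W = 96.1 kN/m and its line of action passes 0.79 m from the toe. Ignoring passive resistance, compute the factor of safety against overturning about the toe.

5.15

K_a = tan²(45° − 30.5°/2) = 0.3267.
P_a = ½K_aγH² = 0.5×0.3267×15.4×2.6² = 17.00 kN/m, acting at H/3 = 0.8667 m above the base.
Overturning moment M_o = P_a × H/3 = 17.00 × 0.8667 = 14.74.
Resisting moment M_r = W × 0.79 = 96.1 × 0.79 = 75.92.
FS_overturning = M_r/M_o = 75.92/14.74 = 5.152.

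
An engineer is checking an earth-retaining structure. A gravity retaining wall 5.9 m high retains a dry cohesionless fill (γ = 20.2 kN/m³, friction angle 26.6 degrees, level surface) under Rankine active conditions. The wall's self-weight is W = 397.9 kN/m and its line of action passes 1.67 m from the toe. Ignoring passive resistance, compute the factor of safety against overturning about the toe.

2.52

K_a = tan²(45° − 26.6°/2) = 0.3814.
P_a = ½K_aγH² = 0.5×0.3814×20.2×5.9² = 134.1 kN/m, acting at H/3 = 1.967 m above the base.
Overturning moment M_o = P_a × H/3 = 134.1 × 1.967 = 263.7.
Resisting moment M_r = W × 1.67 = 397.9 × 1.67 = 664.5.
FS_overturning = M_r/M_o = 664.5/263.7 = 2.519.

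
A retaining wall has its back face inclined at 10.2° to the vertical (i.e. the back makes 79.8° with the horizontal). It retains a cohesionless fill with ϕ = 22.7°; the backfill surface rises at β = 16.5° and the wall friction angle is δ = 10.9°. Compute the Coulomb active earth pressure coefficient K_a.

0.671

K_a = sin²(α+φ) / [sin²α · sin(α−δ) · (1 + √{sin(φ+δ)sin(φ−β) / (sin(α−δ)sin(α+β))})²].
With α = 79.8°, φ = 22.7°, δ = 10.9°, β = 16.5°: K_a = 0.6709.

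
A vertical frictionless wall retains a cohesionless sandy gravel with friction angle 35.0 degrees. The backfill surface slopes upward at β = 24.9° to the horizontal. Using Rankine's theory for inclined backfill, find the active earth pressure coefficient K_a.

0.362

K_a = cos β · (cos β − √(cos²β − cos²φ)) / (cos β + √(cos²β − cos²φ)).
cos β = 0.9070, cos φ = 0.8192, √(cos²β − cos²φ) = 0.3895.
K_a = 0.9070 × (0.9070 − 0.3895)/(0.9070 + 0.3895) = 0.3621.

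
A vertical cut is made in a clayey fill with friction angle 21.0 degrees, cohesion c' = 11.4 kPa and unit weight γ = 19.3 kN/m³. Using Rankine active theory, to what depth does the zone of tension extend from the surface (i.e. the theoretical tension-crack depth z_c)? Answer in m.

1.72 m

K_a = tan²(45° − 21.0°/2) = 0.4724; √K_a = 0.6873.
The active pressure is zero where K_a γ z = 2c√K_a, so z_c = 2c/(γ√K_a) = 2×11.4/(19.3×0.6873) = 1.719 m.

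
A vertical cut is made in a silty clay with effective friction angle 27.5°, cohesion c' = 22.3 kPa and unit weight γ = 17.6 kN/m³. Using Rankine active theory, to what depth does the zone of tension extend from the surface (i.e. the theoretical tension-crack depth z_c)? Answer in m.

4.18 m

K_a = tan²(45° − 27.5°/2) = 0.3682; √K_a = 0.6068.
The active pressure is zero where K_a γ z = 2c√K_a, so z_c = 2c/(γ√K_a) = 2×22.3/(17.6×0.6068) = 4.176 m.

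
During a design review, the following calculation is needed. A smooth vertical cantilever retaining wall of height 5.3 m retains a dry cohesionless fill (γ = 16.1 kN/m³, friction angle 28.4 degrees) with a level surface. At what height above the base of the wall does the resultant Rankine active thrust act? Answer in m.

K_a = 0.3554.
The pressure distribution is triangular, so the resultant acts at H/3 above the base = 5.3/3 = 1.767 m.

1.77 m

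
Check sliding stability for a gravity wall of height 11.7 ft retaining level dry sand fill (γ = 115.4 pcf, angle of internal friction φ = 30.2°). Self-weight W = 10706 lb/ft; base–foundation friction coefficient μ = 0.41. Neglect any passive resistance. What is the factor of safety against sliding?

K_a = tan²(45° − 30.2°/2) = 0.3307.
P_a = ½K_aγH² = 0.5×0.3307×115.4×11.7² = 2612 lb/ft, acting at H/3 = 3.900 ft above the base.
FS_sliding = μW / P_a = 0.41×10706 / 2612 = 1.681.

1.68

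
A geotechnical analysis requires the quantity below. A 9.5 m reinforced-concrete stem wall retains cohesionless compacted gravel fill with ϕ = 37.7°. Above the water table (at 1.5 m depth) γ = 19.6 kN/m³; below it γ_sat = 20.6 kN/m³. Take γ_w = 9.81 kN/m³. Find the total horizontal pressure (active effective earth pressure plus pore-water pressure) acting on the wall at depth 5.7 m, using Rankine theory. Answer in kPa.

59.2 kPa

K_a = (1 − sin φ)/(1 + sin φ) = 0.2411.
γ' = 20.6 − 9.81 = 10.79 kN/m³.
Effective vertical stress at 5.7 m: σ'_v = 19.6×1.5 + 10.79×4.20 = 74.72 kPa.
σ'_h = K_a σ'_v = 0.2411 × 74.72 = 18.01 kPa; u = γ_w × 4.20 = 41.20 kPa.
Total σ_h = 18.01 + 41.20 = 59.21 kPa.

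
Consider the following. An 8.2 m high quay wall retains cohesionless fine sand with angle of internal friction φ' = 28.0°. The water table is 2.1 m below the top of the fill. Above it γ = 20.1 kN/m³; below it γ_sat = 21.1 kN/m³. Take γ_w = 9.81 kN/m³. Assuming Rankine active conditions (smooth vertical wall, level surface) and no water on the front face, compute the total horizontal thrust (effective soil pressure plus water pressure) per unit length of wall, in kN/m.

K_a = tan²(45° − φ/2) = 0.3610.
γ' = 21.1 − 9.81 = 11.29 kN/m³. Depth below WT = 6.1 m.
σ'_h at WT = K_a γ d_w = 15.24 kPa; at base = 15.24 + K_a γ' × 6.1 = 40.10 kPa.
P₁ (0–2.1 m) = ½×15.24×2.1 = 16.00. P₂ (2.1–8.2 m) = ½(15.24+40.10)×6.1 = 168.8.
P_w = ½ γ_w h₂² = 0.5×9.81×6.1² = 182.5. Total = 16.00+168.8+182.5 = 367.3 kN/m.

367 kN/m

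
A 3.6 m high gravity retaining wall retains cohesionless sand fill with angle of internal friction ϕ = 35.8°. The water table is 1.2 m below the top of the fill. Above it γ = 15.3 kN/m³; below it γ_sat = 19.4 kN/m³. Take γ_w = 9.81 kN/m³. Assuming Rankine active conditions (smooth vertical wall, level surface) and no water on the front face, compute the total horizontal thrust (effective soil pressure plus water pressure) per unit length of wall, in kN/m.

K_a = tan²(45° − φ/2) = 0.2619.
γ' = 19.4 − 9.81 = 9.590 kN/m³. Depth below WT = 2.4 m.
σ'_h at WT = K_a γ d_w = 4.808 kPa; at base = 4.808 + K_a γ' × 2.4 = 10.83 kPa.
P₁ (0–1.2 m) = ½×4.808×1.2 = 2.885. P₂ (1.2–3.6 m) = ½(4.808+10.83)×2.4 = 18.77.
P_w = ½ γ_w h₂² = 0.5×9.81×2.4² = 28.25. Total = 2.885+18.77+28.25 = 49.91 kN/m.

49.9 kN/m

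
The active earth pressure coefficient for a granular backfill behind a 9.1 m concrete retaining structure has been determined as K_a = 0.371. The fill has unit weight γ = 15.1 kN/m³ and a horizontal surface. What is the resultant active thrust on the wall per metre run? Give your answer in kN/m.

P = ½ K_a γ H² = 0.5 × 0.371 × 15.1 × 9.1² = 232.0 kN/m.

232 kN/m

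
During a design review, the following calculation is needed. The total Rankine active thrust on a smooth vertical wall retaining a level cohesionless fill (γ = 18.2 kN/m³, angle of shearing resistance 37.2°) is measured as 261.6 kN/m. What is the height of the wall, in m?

10.8 m

K_a = 0.2464. P_a = ½ K_a γ H² ⇒ H = √(2P_a/(K_a γ)).
H = √(2×261.6/(0.2464×18.2)) = 10.80 m.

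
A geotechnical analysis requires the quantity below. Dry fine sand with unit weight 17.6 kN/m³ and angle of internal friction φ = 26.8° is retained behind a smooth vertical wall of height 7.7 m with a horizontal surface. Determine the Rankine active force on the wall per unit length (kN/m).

K_a = tan²(45° − φ/2) = 0.3785.
P_a = ½ K_a γ H² = 0.5 × 0.3785 × 17.6 × 7.7² = 197.5 kN/m.

197 kN/m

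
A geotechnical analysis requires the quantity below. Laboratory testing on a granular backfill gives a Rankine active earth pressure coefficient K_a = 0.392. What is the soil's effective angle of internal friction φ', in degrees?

25.9°

K_a = tan²(45° − φ/2) ⇒ 45° − φ/2 = arctan(√0.392) = 32.05°.
φ = 2(45° − 32.05°) = 25.90°.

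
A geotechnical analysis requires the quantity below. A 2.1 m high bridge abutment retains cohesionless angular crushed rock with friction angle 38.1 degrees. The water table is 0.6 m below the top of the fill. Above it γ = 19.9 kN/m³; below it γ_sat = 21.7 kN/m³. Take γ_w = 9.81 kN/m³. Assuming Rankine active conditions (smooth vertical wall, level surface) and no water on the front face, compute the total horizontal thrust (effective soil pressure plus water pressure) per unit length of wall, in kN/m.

19.3 kN/m

K_a = tan²(45° − φ/2) = 0.2368.
γ' = 21.7 − 9.81 = 11.89 kN/m³. Depth below WT = 1.5 m.
σ'_h at WT = K_a γ d_w = 2.828 kPa; at base = 2.828 + K_a γ' × 1.5 = 7.052 kPa.
P₁ (0–0.6 m) = ½×2.828×0.6 = 0.8483. P₂ (0.6–2.1 m) = ½(2.828+7.052)×1.5 = 7.410.
P_w = ½ γ_w h₂² = 0.5×9.81×1.5² = 11.04. Total = 0.8483+7.410+11.04 = 19.29 kN/m.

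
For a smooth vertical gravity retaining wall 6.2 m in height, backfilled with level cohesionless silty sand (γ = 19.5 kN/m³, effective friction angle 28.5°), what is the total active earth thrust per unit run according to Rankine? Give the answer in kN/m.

133 kN/m

K_a = tan²(45° − φ/2) = 0.3540.
P_a = ½ K_a γ H² = 0.5 × 0.3540 × 19.5 × 6.2² = 132.7 kN/m.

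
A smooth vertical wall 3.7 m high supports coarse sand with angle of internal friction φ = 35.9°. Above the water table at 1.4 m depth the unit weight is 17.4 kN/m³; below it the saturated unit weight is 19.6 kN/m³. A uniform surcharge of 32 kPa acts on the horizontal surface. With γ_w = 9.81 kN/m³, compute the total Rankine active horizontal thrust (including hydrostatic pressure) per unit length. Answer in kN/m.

82.6 kN/m

K_a = tan²(45° − φ/2) = 0.2607.
γ' = 19.6 − 9.81 = 9.790 kN/m³. h₂ = H − d_w = 2.3 m.
σ'_h: at surface K_a·q = 8.344; at WT K_a(q+γd_w) = 14.70; at base K_a(q+γd_w+γ'h₂) = 20.57 kPa.
P₁ = ½(8.344+14.70)×1.4 = 16.13; P₂ = ½(14.70+20.57)×2.3 = 40.55; P_w = ½γ_w h₂² = 25.95.
Total = 16.13+40.55+25.95 = 82.63 kN/m.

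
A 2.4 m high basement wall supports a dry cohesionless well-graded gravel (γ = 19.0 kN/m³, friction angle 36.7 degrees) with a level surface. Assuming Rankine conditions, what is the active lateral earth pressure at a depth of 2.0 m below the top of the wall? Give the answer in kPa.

K_a = (1 − sin φ)/(1 + sin φ) = 0.2519.
σ_h = K_a γ z = 0.2519 × 19.0 × 2.0 = 9.571 kPa.

9.57 kPa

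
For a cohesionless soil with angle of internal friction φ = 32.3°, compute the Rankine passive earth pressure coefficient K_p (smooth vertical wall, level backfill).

K_p = (1 + sin φ)/(1 − sin φ) = tan²(45° + 32.3°/2) = 3.295.

3.30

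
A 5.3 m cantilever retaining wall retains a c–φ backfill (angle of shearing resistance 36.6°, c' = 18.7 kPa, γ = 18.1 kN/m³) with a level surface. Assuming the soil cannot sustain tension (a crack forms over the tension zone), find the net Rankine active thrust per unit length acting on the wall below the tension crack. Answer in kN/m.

3.25 kN/m

K_a = 0.2530; √K_a = 0.5029.
Tension-crack depth z_c = 2c/(γ√K_a) = 2×18.7/(18.1×0.5029) = 4.108 m.
σ_a at base = K_a γ H − 2c√K_a = 0.2530×18.1×5.3 − 2×18.7×0.5029 = 5.456 kPa.
P_a = ½ × 5.456 × (H − z_c) = 0.5×5.456×1.192 = 3.251 kN/m.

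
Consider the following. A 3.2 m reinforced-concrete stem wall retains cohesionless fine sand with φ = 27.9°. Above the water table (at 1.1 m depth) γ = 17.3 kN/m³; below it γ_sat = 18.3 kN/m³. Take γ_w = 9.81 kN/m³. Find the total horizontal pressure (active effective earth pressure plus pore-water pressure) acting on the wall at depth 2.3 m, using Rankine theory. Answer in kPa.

K_a = (1 − sin φ)/(1 + sin φ) = 0.3625.
γ' = 18.3 − 9.81 = 8.490 kN/m³.
Effective vertical stress at 2.3 m: σ'_v = 17.3×1.1 + 8.490×1.20 = 29.22 kPa.
σ'_h = K_a σ'_v = 0.3625 × 29.22 = 10.59 kPa; u = γ_w × 1.20 = 11.77 kPa.
Total σ_h = 10.59 + 11.77 = 22.36 kPa.

22.4 kPa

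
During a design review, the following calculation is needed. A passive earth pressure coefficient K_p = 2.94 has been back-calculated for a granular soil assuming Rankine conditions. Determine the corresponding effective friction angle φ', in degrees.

K_p = (1+sin φ)/(1−sin φ) ⇒ sin φ = (K_p − 1)/(K_p + 1) = 0.4924.
φ = arcsin(0.4924) = 29.50°.

29.5°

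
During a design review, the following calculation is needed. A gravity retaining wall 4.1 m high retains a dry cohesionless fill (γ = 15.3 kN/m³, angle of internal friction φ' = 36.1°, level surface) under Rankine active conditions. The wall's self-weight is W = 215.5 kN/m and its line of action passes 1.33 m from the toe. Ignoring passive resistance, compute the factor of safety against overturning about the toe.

6.31

K_a = tan²(45° − 36.1°/2) = 0.2585.
P_a = ½K_aγH² = 0.5×0.2585×15.3×4.1² = 33.24 kN/m, acting at H/3 = 1.367 m above the base.
Overturning moment M_o = P_a × H/3 = 33.24 × 1.367 = 45.43.
Resisting moment M_r = W × 1.33 = 215.5 × 1.33 = 286.6.
FS_overturning = M_r/M_o = 286.6/45.43 = 6.309.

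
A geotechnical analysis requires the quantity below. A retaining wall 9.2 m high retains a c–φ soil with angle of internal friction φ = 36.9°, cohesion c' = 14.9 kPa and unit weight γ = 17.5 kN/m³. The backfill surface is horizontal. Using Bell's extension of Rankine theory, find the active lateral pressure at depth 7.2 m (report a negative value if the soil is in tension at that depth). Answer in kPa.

16.6 kPa

K_a = (1 − sin φ)/(1 + sin φ) = 0.2497.
σ_a = K_a γ z − 2c√K_a = 0.2497×17.5×7.2 − 2×14.9×0.4997 = 16.57 kPa.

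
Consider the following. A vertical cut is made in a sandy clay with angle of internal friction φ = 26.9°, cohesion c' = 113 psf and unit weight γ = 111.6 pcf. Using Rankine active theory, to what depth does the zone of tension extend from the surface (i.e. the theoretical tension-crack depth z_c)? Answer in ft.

K_a = tan²(45° − 26.9°/2) = 0.3770; √K_a = 0.6140.
The active pressure is zero where K_a γ z = 2c√K_a, so z_c = 2c/(γ√K_a) = 2×113/(111.6×0.6140) = 3.298 ft.

3.30 ft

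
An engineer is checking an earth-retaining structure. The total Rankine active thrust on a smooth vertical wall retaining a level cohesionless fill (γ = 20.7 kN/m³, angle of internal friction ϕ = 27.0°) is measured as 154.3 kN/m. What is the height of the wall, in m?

6.30 m

K_a = 0.3755. P_a = ½ K_a γ H² ⇒ H = √(2P_a/(K_a γ)).
H = √(2×154.3/(0.3755×20.7)) = 6.301 m.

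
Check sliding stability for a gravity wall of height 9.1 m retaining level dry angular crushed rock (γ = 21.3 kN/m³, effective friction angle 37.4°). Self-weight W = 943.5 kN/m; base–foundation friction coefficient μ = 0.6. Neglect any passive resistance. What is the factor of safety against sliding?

K_a = tan²(45° − 37.4°/2) = 0.2443.
P_a = ½K_aγH² = 0.5×0.2443×21.3×9.1² = 215.4 kN/m, acting at H/3 = 3.033 m above the base.
FS_sliding = μW / P_a = 0.6×943.5 / 215.4 = 2.628.

2.63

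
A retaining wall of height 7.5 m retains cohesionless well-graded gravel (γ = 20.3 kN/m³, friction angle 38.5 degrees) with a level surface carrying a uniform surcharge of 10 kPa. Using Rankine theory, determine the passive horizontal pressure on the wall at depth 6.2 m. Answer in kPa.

584 kPa

K_p = (1 + sin φ)/(1 − sin φ) = 4.298.
σ_v = γz + q = 20.3 × 6.2 + 10 = 135.9 kPa.
σ_h = K_p σ_v = 4.298 × 135.9 = 584.0 kPa.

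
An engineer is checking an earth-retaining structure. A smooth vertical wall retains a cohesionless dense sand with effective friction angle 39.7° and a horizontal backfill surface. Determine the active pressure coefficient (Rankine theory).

K_a = tan²(45° − φ/2) = tan²(25.15°) = 0.2204.

0.220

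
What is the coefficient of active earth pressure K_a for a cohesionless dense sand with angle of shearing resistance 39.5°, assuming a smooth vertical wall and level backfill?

K_a = tan²(45° − φ/2) = tan²(25.25°) = 0.2224.

0.222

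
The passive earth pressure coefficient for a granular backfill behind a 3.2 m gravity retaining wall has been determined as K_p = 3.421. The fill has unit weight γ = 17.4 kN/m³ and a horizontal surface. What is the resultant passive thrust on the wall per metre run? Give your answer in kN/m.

305 kN/m

P = ½ K_p γ H² = 0.5 × 3.421 × 17.4 × 3.2² = 304.8 kN/m.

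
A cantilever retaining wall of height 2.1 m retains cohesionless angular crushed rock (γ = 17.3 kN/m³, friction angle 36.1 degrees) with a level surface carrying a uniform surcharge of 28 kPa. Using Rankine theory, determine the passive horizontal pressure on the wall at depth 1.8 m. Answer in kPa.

229 kPa

K_p = (1 + sin φ)/(1 − sin φ) = 3.869.
σ_v = γz + q = 17.3 × 1.8 + 28 = 59.14 kPa.
σ_h = K_p σ_v = 3.869 × 59.14 = 228.8 kPa.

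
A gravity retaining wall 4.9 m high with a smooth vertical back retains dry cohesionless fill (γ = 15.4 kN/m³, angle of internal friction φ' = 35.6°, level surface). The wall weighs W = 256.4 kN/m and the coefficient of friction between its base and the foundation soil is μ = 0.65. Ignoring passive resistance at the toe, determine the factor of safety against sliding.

3.41

K_a = tan²(45° − 35.6°/2) = 0.2641.
P_a = ½K_aγH² = 0.5×0.2641×15.4×4.9² = 48.83 kN/m, acting at H/3 = 1.633 m above the base.
FS_sliding = μW / P_a = 0.65×256.4 / 48.83 = 3.413.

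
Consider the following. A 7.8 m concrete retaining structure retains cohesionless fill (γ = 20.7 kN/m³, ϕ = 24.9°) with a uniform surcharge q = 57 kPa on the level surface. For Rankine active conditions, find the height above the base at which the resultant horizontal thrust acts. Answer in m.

3.14 m

K_a = 0.4074.
Triangular part P₁ = ½K_aγH² = 256.6 at H/3 = 2.600 m; rectangular part P₂ = K_a q H = 181.1 at H/2 = 3.900 m.
ȳ = (P₁·2.600 + P₂·3.900)/(P₁+P₂) = 3.138 m.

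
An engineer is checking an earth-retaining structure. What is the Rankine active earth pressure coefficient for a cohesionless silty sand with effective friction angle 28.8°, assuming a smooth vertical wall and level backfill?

K_a = (1 − sin φ)/(1 + sin φ) = (1 − sin 28.8°)/(1 + sin 28.8°) = 0.3498.

0.350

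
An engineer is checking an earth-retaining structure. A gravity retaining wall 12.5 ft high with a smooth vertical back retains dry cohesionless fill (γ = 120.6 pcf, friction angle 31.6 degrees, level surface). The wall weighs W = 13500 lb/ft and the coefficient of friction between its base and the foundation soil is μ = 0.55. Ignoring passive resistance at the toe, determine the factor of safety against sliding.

2.52

K_a = tan²(45° − 31.6°/2) = 0.3123.
P_a = ½K_aγH² = 0.5×0.3123×120.6×12.5² = 2943 lb/ft, acting at H/3 = 4.167 ft above the base.
FS_sliding = μW / P_a = 0.55×13500 / 2943 = 2.523.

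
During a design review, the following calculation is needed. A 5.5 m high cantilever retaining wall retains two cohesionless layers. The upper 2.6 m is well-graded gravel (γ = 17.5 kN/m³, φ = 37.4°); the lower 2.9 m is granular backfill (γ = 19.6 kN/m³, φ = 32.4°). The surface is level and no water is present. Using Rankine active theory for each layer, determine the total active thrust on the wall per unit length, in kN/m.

K_a1 = tan²(45°−37.4°/2) = 0.2443; K_a2 = tan²(45°−32.4°/2) = 0.3022.
Layer 1: σ at base = K_a1 γ₁ h₁ = 11.11 kPa; P₁ = ½×11.11×2.6 = 14.45.
Layer 2: σ_v at top = γ₁h₁ = 45.50; σ_h top = K_a2×45.50 = 13.75; σ_h base = K_a2×(45.50+19.6×2.9) = 30.93.
P₂ = ½(13.75+30.93)×2.9 = 64.79. Total P_a = 14.45+64.79 = 79.24 kN/m.

79.2 kN/m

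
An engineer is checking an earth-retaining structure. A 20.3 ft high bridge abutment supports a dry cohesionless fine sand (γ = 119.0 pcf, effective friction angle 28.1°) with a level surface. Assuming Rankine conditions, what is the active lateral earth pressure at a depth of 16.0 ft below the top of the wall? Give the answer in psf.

K_a = (1 − sin φ)/(1 + sin φ) = 0.3596.
σ_h = K_a γ z = 0.3596 × 119.0 × 16.0 = 684.7 psf.

685 psf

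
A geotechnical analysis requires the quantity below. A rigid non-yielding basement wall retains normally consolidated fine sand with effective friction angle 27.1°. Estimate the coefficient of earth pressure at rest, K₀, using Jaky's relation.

K₀ = 1 − sin φ' = 1 − sin 27.1° = 0.5445.

0.544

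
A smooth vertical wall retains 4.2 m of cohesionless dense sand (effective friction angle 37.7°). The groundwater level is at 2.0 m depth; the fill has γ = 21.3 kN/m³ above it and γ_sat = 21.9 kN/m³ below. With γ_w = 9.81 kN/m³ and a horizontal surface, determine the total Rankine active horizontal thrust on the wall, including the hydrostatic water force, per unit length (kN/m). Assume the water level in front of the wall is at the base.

63.7 kN/m

K_a = tan²(45° − φ/2) = 0.2411.
γ' = 21.9 − 9.81 = 12.09 kN/m³. Depth below WT = 2.2 m.
σ'_h at WT = K_a γ d_w = 10.27 kPa; at base = 10.27 + K_a γ' × 2.2 = 16.68 kPa.
P₁ (0–2.0 m) = ½×10.27×2.0 = 10.27. P₂ (2.0–4.2 m) = ½(10.27+16.68)×2.2 = 29.64.
P_w = ½ γ_w h₂² = 0.5×9.81×2.2² = 23.74. Total = 10.27+29.64+23.74 = 63.65 kN/m.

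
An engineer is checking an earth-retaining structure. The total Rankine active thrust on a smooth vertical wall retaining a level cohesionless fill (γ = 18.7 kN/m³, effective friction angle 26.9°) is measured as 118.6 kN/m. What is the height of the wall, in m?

5.80 m

K_a = 0.3770. P_a = ½ K_a γ H² ⇒ H = √(2P_a/(K_a γ)).
H = √(2×118.6/(0.3770×18.7)) = 5.801 m.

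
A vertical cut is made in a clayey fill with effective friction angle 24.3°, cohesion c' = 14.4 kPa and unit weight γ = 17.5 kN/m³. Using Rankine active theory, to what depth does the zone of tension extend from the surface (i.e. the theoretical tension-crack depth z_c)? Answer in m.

2.55 m

K_a = tan²(45° − 24.3°/2) = 0.4169; √K_a = 0.6457.
The active pressure is zero where K_a γ z = 2c√K_a, so z_c = 2c/(γ√K_a) = 2×14.4/(17.5×0.6457) = 2.549 m.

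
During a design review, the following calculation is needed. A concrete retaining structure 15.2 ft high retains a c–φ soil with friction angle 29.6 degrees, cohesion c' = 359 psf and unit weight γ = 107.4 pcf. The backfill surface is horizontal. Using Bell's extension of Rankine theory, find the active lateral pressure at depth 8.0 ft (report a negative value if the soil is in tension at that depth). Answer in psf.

K_a = (1 − sin φ)/(1 + sin φ) = 0.3387.
σ_a = K_a γ z − 2c√K_a = 0.3387×107.4×8.0 − 2×359×0.5820 = -126.8 psf.

-127 psf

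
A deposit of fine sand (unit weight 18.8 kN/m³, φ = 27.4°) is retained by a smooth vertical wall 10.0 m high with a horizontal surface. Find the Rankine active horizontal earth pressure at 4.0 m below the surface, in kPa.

27.8 kPa

K_a = (1 − sin φ)/(1 + sin φ) = 0.3697.
σ_h = K_a γ z = 0.3697 × 18.8 × 4.0 = 27.80 kPa.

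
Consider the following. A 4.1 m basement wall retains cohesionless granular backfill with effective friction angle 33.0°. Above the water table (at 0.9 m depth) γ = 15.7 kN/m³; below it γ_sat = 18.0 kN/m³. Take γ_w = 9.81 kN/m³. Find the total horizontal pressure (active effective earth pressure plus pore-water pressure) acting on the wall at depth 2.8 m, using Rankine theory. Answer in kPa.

K_a = (1 − sin φ)/(1 + sin φ) = 0.2948.
γ' = 18.0 − 9.81 = 8.190 kN/m³.
Effective vertical stress at 2.8 m: σ'_v = 15.7×0.9 + 8.190×1.90 = 29.69 kPa.
σ'_h = K_a σ'_v = 0.2948 × 29.69 = 8.753 kPa; u = γ_w × 1.90 = 18.64 kPa.
Total σ_h = 8.753 + 18.64 = 27.39 kPa.

27.4 kPa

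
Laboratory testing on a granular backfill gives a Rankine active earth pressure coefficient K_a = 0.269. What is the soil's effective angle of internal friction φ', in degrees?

35.2°

K_a = tan²(45° − φ/2) ⇒ 45° − φ/2 = arctan(√0.269) = 27.41°.
φ = 2(45° − 27.41°) = 35.17°.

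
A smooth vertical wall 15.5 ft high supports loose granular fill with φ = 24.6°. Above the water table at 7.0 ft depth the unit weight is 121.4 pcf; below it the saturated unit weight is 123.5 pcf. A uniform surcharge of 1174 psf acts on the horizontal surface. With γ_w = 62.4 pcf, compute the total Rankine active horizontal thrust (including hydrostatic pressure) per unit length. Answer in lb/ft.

14900 lb/ft

K_a = tan²(45° − φ/2) = 0.4121.
γ' = 123.5 − 62.4 = 61.10 pcf. h₂ = H − d_w = 8.5 ft.
σ'_h: at surface K_a·q = 483.9; at WT K_a(q+γd_w) = 834.1; at base K_a(q+γd_w+γ'h₂) = 1048 psf.
P₁ = ½(483.9+834.1)×7.0 = 4613; P₂ = ½(834.1+1048)×8.5 = 8000; P_w = ½γ_w h₂² = 2254.
Total = 4613+8000+2254 = 14870 lb/ft.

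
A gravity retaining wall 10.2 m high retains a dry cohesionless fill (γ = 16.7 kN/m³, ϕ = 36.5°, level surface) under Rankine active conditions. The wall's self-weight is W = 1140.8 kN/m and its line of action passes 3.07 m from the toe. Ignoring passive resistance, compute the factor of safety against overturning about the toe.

4.67

K_a = tan²(45° − 36.5°/2) = 0.2541.
P_a = ½K_aγH² = 0.5×0.2541×16.7×10.2² = 220.7 kN/m, acting at H/3 = 3.400 m above the base.
Overturning moment M_o = P_a × H/3 = 220.7 × 3.400 = 750.4.
Resisting moment M_r = W × 3.07 = 1140.8 × 3.07 = 3502.
FS_overturning = M_r/M_o = 3502/750.4 = 4.667.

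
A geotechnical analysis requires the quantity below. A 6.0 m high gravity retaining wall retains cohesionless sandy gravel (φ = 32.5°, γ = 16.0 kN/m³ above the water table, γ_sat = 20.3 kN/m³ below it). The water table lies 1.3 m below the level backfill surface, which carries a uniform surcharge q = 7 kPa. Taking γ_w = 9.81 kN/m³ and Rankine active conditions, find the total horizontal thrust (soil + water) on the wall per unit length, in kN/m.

K_a = tan²(45° − φ/2) = 0.3010.
γ' = 20.3 − 9.81 = 10.49 kN/m³. h₂ = H − d_w = 4.7 m.
σ'_h: at surface K_a·q = 2.107; at WT K_a(q+γd_w) = 8.367; at base K_a(q+γd_w+γ'h₂) = 23.21 kPa.
P₁ = ½(2.107+8.367)×1.3 = 6.808; P₂ = ½(8.367+23.21)×4.7 = 74.20; P_w = ½γ_w h₂² = 108.4.
Total = 6.808+74.20+108.4 = 189.4 kN/m.

189 kN/m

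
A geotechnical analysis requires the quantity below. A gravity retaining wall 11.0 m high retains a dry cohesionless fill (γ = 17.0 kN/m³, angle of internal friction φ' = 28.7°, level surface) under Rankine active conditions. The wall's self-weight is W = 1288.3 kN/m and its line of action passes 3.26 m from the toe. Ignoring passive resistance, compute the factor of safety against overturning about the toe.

3.17

K_a = tan²(45° − 28.7°/2) = 0.3511.
P_a = ½K_aγH² = 0.5×0.3511×17.0×11.0² = 361.2 kN/m, acting at H/3 = 3.667 m above the base.
Overturning moment M_o = P_a × H/3 = 361.2 × 3.667 = 1324.
Resisting moment M_r = W × 3.26 = 1288.3 × 3.26 = 4200.
FS_overturning = M_r/M_o = 4200/1324 = 3.172.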